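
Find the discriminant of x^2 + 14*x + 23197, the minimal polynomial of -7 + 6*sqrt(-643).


The element -7 + 6*sqrt(-643) has minimal polynomial:
x^2 + 14*x + 23197
Discriminant = (14)^2 - 4*(23197)
= 196 - 92788
= -92592

-92592


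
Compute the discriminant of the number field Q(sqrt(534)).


For K = Q(sqrt(d)) with d squarefree: disc(K) = d if d = 1 mod 4, and disc(K) = 4d if d = 2 or 3 mod 4.
Here d = 534, and d mod 4 = 2.
d = 2 mod 4, not 1 (O_K = Z[sqrt(d)]), so disc(K) = 4d = 4 * (534) = 2136

2136


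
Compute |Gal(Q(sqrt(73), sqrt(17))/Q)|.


The 2 square roots of distinct primes are multiplicatively independent over Q,
so [K:Q] = 2^2 and Gal(K/Q) is isomorphic to (Z/2Z)^2.
|Gal| = 2^2 = 4

4


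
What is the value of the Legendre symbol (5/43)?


p = 43 is prime, so compute (5/43) with the reciprocity algorithm (Jacobi-symbol steps: pull out 2s via (2/n), flip via reciprocity, reduce):
  reciprocity: (5/43) -> +(43/5)
  reduce: (3/5)
  reciprocity: (3/5) -> +(5/3)
  reduce: (2/3)
  pull out 2: (2/3) = -1  (since 3 mod 8 = 3)
  (1/3) = 1
Product of signs = -1
(5/43) = -1

-1


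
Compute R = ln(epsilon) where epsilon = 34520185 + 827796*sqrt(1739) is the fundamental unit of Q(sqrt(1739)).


epsilon = 34520185 + 827796*sqrt(1739)
= 6.9040e+07
R = ln(6.9040e+07)
= 18.0502

18.0502


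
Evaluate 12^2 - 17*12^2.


x^2 - d*y^2
= 12^2 - 17*12^2
= 144 - 2448
= -2304

-2304


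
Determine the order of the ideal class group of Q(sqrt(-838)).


K = Q(sqrt(-838)). d mod 4 = 2, so D = disc(K) = 4d = -3352
h(K) equals the number of primitive reduced positive-definite forms (a, b, c) = a*x^2 + b*x*y + c*y^2 with b^2 - 4ac = D,
where reduced means |b| <= a <= c, with b >= 0 whenever |b| = a or a = c, and primitive means gcd(a, b, c) = 1.
Reduced forces 3a^2 <= |D| = 3352, so 1 <= a <= 33; b must have the parity of D, and c = (b^2 - D)/(4a) must be an integer >= a.
Enumerate a = 1..33, b in [-a, a]:
  a=1: (1, 0, 838)  [1]
  a=2: (2, 0, 419)  [1]
  a=3..6: none
  a=7: (7, -6, 121), (7, 6, 121)  [2]
  a=8..10: none
  a=11: (11, -6, 77), (11, 6, 77)  [2]
  a=12..13: none
  a=14: (14, -8, 61), (14, 8, 61)  [2]
  a=15..18: none
  a=19: (19, -12, 46), (19, 12, 46)  [2]
  a=20..21: none
  a=22: (22, -16, 41), (22, 16, 41)  [2]
  a=23: (23, -12, 38), (23, 12, 38)  [2]
  a=24..33: none
Total reduced forms: 1 + 1 + 2 + 2 + 2 + 2 + 2 + 2 = 14
h = 14

14


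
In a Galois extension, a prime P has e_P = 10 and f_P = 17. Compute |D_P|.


|D_P| = e * f
= 10 * 17
= 170

170


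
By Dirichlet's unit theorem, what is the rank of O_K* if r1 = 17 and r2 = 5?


By Dirichlet's unit theorem:
rank = r1 + r2 - 1
= 17 + 5 - 1
= 21

21


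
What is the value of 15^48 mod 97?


p = 97 is prime and the exponent is (p-1)/2 = 48, so by Euler's criterion 15^48 = (15/97) = +1 or -1 mod 97.
Compute by square-and-multiply:
  48 = 32 + 16 (binary 110000)
  Repeated squaring mod 97: 15^1 = 15, 15^2 = 31, 15^4 = 88, 15^8 = 81, 15^16 = 62, 15^32 = 61
  15^48 = 15^32 * 15^16 = 61 * 62 mod 97
    61 * 62 = 3782 = 96 mod 97
  15^48 = 96 mod 97
Result 96 = p - 1 = -1 mod 97: 15 is a quadratic non-residue mod 97. As a residue in [0, p-1] the value is 96.
15^48 mod 97 = 96

96


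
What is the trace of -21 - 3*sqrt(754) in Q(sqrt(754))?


Tr(a + b*sqrt(d)) = (a + b*sqrt(d)) + (a - b*sqrt(d)) = 2a
= 2 * (-21)
= -42

-42


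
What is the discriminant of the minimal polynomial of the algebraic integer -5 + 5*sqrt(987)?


The element -5 + 5*sqrt(987) has minimal polynomial:
x^2 + 10*x - 24650
Discriminant = (10)^2 - 4*(-24650)
= 100 + 98600
= 98700

98700


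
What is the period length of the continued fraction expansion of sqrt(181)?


Run the CF algorithm for sqrt(181).
a_0 = floor(sqrt(181)) = 13; set m_0=0, q_0=1.
Recurrence: m' = q*a - m,  q' = (d - m'^2)/q,  a' = floor((a_0 + m')/q').
  step 1: m=13, q=12, a=2
  step 2: m=11, q=5, a=4
  step 3: m=9, q=20, a=1
  step 4: m=11, q=3, a=8
  step 5: m=13, q=4, a=6
  step 6: m=11, q=15, a=1
  step 7: m=4, q=11, a=1
  step 8: m=7, q=12, a=1
  step 9: m=5, q=13, a=1
  step 10: m=8, q=9, a=2
  step 11: m=10, q=9, a=2
  step 12: m=8, q=13, a=1
  step 13: m=5, q=12, a=1
  step 14: m=7, q=11, a=1
  step 15: m=4, q=15, a=1
  step 16: m=11, q=4, a=6
  step 17: m=13, q=3, a=8
  step 18: m=11, q=20, a=1
  step 19: m=9, q=5, a=4
  step 20: m=11, q=12, a=2
  step 21: m=13, q=1, a=26
a_21 = 2*a_0 = 26, so the period closes here.
sqrt(181) = [13; 2, 4, 1, 8, 6, 1, 1, 1, 1, 2, 2, 1, 1, 1, 1, 6, 8, 1, 4, 2, 26]
Period length = 21

21


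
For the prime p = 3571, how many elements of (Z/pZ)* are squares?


For prime p, the number of non-zero quadratic residues is (p-1)/2.
= (3571-1)/2
= 1785

1785


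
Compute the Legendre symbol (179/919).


p = 919 is prime, so compute (179/919) with the reciprocity algorithm (Jacobi-symbol steps: pull out 2s via (2/n), flip via reciprocity, reduce):
  reciprocity: (179/919) -> -(919/179)
  reduce: (24/179)
  pull out 2: (2/179) = -1  (since 179 mod 8 = 3)
  pull out 2: (2/179) = -1  (since 179 mod 8 = 3)
  pull out 2: (2/179) = -1  (since 179 mod 8 = 3)
  reciprocity: (3/179) -> -(179/3)
  reduce: (2/3)
  pull out 2: (2/3) = -1  (since 3 mod 8 = 3)
  (1/3) = 1
Product of signs = 1
(179/919) = 1

1


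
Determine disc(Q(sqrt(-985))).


For K = Q(sqrt(d)) with d squarefree: disc(K) = d if d = 1 mod 4, and disc(K) = 4d if d = 2 or 3 mod 4.
Here d = -985, and d mod 4 = 3.
d = 3 mod 4, not 1 (O_K = Z[sqrt(d)]), so disc(K) = 4d = 4 * (-985) = -3940

-3940


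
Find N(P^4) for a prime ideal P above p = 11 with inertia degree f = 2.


N(P^a) = p^(a*f)
= 11^(4*2)
= 11^8
= 214358881

214358881


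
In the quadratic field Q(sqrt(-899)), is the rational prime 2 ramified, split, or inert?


K = Q(sqrt(-899)). Since d mod 4 = 1, disc(K) = -899.
Check p | disc: -899 mod 2 = 1.
p=2 does not divide disc (d is 1 mod 4). 2 splits iff d = 1 mod 8.
d mod 8 = 5, so (d/2) = -1.
(d/p) = -1, so p is inert: (p) stays prime with e=1, f=2, g=1.
Therefore p is inert.

inert


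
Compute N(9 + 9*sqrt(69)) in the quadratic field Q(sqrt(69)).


N(a + b*sqrt(d)) = a^2 - d*b^2
= (9)^2 - (69)*(9)^2
= 81 - 5589
= -5508

-5508


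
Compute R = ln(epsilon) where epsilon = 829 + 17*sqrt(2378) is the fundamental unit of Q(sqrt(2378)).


epsilon = 829 + 17*sqrt(2378)
= 1658.0006
R = ln(1658.0006)
= 7.4134

7.4134


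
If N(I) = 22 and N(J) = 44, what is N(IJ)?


N(IJ) = N(I) * N(J)
= 22 * 44
= 968

968


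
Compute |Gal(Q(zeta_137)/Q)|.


|Gal(Q(zeta_137)/Q)| = phi(137)
= 136

136


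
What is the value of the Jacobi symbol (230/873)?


Compute (230/873) via quadratic reciprocity:
  pull out 2: (2/873) = +1  (since 873 mod 8 = 1)
  reciprocity: (115/873) -> +(873/115)
  reduce: (68/115)
  pull out 2: (2/115) = -1  (since 115 mod 8 = 3)
  pull out 2: (2/115) = -1  (since 115 mod 8 = 3)
  reciprocity: (17/115) -> +(115/17)
  reduce: (13/17)
  reciprocity: (13/17) -> +(17/13)
  reduce: (4/13)
  pull out 2: (2/13) = -1  (since 13 mod 8 = 5)
  pull out 2: (2/13) = -1  (since 13 mod 8 = 5)
  (1/13) = 1
Product of signs = 1

1


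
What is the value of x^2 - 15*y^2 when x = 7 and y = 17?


x^2 - d*y^2
= 7^2 - 15*17^2
= 49 - 4335
= -4286

-4286


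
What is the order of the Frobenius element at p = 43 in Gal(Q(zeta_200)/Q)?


The Frobenius at p in Gal(Q(zeta_n)/Q) = (Z/nZ)* is the class of p, so its order is ord_200(43), the smallest k >= 1 with 43^k = 1 mod 200.
n = 200 = 2^3 * 5^2, phi(200) = 80; the order divides phi(n).
Divisors of 80: 1, 2, 4, 5, 8, 10, 16, 20, 40, 80
Repeated squaring mod 200: 43^1 = 43, 43^2 = 49, 43^4 = 1, 43^8 = 1, 43^16 = 1, 43^32 = 1, 43^64 = 1
Test divisors in increasing order:
  k=1: 43^1 = 43 mod 200
  k=2: 43^2 = 49 mod 200
  k=4: 43^4 = 1 mod 200  <- first divisor giving 1
Order = 4

4


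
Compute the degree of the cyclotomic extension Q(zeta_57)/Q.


The degree equals Euler's totient phi(57).
57 = 3 * 19
phi(57) = 36

36


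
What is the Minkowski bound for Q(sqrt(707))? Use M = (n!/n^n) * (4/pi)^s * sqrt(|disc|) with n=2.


d = 707, d mod 4 = 3, so disc(K) = 4d = 2828; |disc(K)| = 2828
Real quadratic field, so n = 2, s = r2 = 0, r1 = 2
M = (n!/n^n) * (4/pi)^s * sqrt(|disc(K)|) = (2!/2^2) * (4/pi)^0 * sqrt(2828)
= 0.5 * 1.000000 * 53.178943
= 26.5895

26.5895


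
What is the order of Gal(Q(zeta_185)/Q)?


|Gal(Q(zeta_185)/Q)| = phi(185)
= 144

144


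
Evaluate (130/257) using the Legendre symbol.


p = 257 is prime, so compute (130/257) with the reciprocity algorithm (Jacobi-symbol steps: pull out 2s via (2/n), flip via reciprocity, reduce):
  pull out 2: (2/257) = +1  (since 257 mod 8 = 1)
  reciprocity: (65/257) -> +(257/65)
  reduce: (62/65)
  pull out 2: (2/65) = +1  (since 65 mod 8 = 1)
  reciprocity: (31/65) -> +(65/31)
  reduce: (3/31)
  reciprocity: (3/31) -> -(31/3)
  reduce: (1/3)
  (1/3) = 1
Product of signs = -1
(130/257) = -1

-1


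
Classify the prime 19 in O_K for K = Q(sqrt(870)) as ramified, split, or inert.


K = Q(sqrt(870)). Since d mod 4 = 2, disc(K) = 3480.
Check p | disc: 3480 mod 19 = 3.
p does not divide disc. Compute Legendre symbol (d/p):
15^((19-1)/2) mod 19 = -1
(d/p) = -1, so p is inert: (p) stays prime with e=1, f=2, g=1.
Therefore p is inert.

inert


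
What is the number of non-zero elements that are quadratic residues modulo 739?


For prime p, the number of non-zero quadratic residues is (p-1)/2.
= (739-1)/2
= 369

369


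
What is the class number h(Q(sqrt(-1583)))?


K = Q(sqrt(-1583)). d mod 4 = 1, so D = disc(K) = d = -1583
h(K) equals the number of primitive reduced positive-definite forms (a, b, c) = a*x^2 + b*x*y + c*y^2 with b^2 - 4ac = D,
where reduced means |b| <= a <= c, with b >= 0 whenever |b| = a or a = c, and primitive means gcd(a, b, c) = 1.
Reduced forces 3a^2 <= |D| = 1583, so 1 <= a <= 22; b must have the parity of D, and c = (b^2 - D)/(4a) must be an integer >= a.
Enumerate a = 1..22, b in [-a, a]:
  a=1: (1, 1, 396)  [1]
  a=2: (2, -1, 198), (2, 1, 198)  [2]
  a=3: (3, -1, 132), (3, 1, 132)  [2]
  a=4: (4, -1, 99), (4, 1, 99)  [2]
  a=5: none
  a=6: (6, -5, 67), (6, -1, 66), (6, 1, 66), (6, 5, 67)  [4]
  a=7: none
  a=8: (8, -7, 51), (8, 7, 51)  [2]
  a=9: (9, -1, 44), (9, 1, 44)  [2]
  a=10: none
  a=11: (11, -1, 36), (11, 1, 36)  [2]
  a=12: (12, -7, 34), (12, -1, 33), (12, 1, 33), (12, 7, 34)  [4]
  a=13: (13, -9, 32), (13, 9, 32)  [2]
  a=14..15: none
  a=16: (16, -9, 26), (16, 9, 26)  [2]
  a=17: (17, -7, 24), (17, 7, 24)  [2]
  a=18: (18, -17, 26), (18, -1, 22), (18, 1, 22), (18, 17, 26)  [4]
  a=19..21: none
  a=22: (22, -21, 23), (22, 21, 23)  [2]
Total reduced forms: 1 + 2 + 2 + 2 + 4 + 2 + 2 + 2 + 4 + 2 + 2 + 2 + 4 + 2 = 33
h = 33

33


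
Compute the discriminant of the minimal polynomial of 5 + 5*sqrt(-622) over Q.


The element 5 + 5*sqrt(-622) has minimal polynomial:
x^2 - 10*x + 15575
Discriminant = (-10)^2 - 4*(15575)
= 100 - 62300
= -62200

-62200


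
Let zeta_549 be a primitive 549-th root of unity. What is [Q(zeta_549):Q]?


The degree equals Euler's totient phi(549).
549 = 3^2 * 61
phi(549) = 360

360


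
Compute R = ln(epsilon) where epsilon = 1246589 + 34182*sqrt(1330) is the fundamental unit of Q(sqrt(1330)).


epsilon = 1246589 + 34182*sqrt(1330)
= 2.4932e+06
R = ln(2.4932e+06)
= 14.7291

14.7291


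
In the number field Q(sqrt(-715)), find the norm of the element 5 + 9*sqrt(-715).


N(a + b*sqrt(d)) = a^2 - d*b^2
= (5)^2 - (-715)*(9)^2
= 25 + 57915
= 57940

57940


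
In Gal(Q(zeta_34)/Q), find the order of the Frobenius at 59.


The Frobenius at p in Gal(Q(zeta_n)/Q) = (Z/nZ)* is the class of p, so its order is ord_34(59), the smallest k >= 1 with 59^k = 1 mod 34.
n = 34 = 2 * 17, phi(34) = 16; the order divides phi(n).
Divisors of 16: 1, 2, 4, 8, 16
Repeated squaring mod 34: 59^1 = 25, 59^2 = 13, 59^4 = 33, 59^8 = 1, 59^16 = 1
Test divisors in increasing order:
  k=1: 59^1 = 25 mod 34
  k=2: 59^2 = 13 mod 34
  k=4: 59^4 = 33 mod 34
  k=8: 59^8 = 1 mod 34  <- first divisor giving 1
Order = 8

8


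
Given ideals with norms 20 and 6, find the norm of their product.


N(IJ) = N(I) * N(J)
= 20 * 6
= 120

120


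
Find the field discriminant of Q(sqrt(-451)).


For K = Q(sqrt(d)) with d squarefree: disc(K) = d if d = 1 mod 4, and disc(K) = 4d if d = 2 or 3 mod 4.
Here d = -451, and d mod 4 = 1.
d = 1 mod 4 (O_K = Z[(1+sqrt(d))/2]), so disc(K) = d = -451

-451


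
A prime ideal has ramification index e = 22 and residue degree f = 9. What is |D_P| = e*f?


|D_P| = e * f
= 22 * 9
= 198

198


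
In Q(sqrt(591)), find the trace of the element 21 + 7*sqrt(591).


Tr(a + b*sqrt(d)) = (a + b*sqrt(d)) + (a - b*sqrt(d)) = 2a
= 2 * (21)
= 42

42


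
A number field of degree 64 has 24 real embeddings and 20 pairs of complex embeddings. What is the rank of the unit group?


By Dirichlet's unit theorem:
rank = r1 + r2 - 1
= 24 + 20 - 1
= 43

43


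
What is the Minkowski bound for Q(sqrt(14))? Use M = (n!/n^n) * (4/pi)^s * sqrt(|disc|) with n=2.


d = 14, d mod 4 = 2, so disc(K) = 4d = 56; |disc(K)| = 56
Real quadratic field, so n = 2, s = r2 = 0, r1 = 2
M = (n!/n^n) * (4/pi)^s * sqrt(|disc(K)|) = (2!/2^2) * (4/pi)^0 * sqrt(56)
= 0.5 * 1.000000 * 7.483315
= 3.7417

3.7417


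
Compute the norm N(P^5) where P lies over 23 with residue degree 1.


N(P^a) = p^(a*f)
= 23^(5*1)
= 23^5
= 6436343

6436343


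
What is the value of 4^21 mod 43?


p = 43 is prime and the exponent is (p-1)/2 = 21, so by Euler's criterion 4^21 = (4/43) = +1 or -1 mod 43.
Compute by square-and-multiply:
  21 = 16 + 4 + 1 (binary 10101)
  Repeated squaring mod 43: 4^1 = 4, 4^2 = 16, 4^4 = 41, 4^8 = 4, 4^16 = 16
  4^21 = 4^16 * 4^4 * 4^1 = 16 * 41 * 4 mod 43
    16 * 41 = 656 = 11 mod 43
    11 * 4 = 44 = 1 mod 43
  4^21 = 1 mod 43
Result 1: 4 is a quadratic residue mod 43.
4^21 mod 43 = 1

1


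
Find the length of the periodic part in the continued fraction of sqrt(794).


Run the CF algorithm for sqrt(794).
a_0 = floor(sqrt(794)) = 28; set m_0=0, q_0=1.
Recurrence: m' = q*a - m,  q' = (d - m'^2)/q,  a' = floor((a_0 + m')/q').
  step 1: m=28, q=10, a=5
  step 2: m=22, q=31, a=1
  step 3: m=9, q=23, a=1
  step 4: m=14, q=26, a=1
  step 5: m=12, q=25, a=1
  step 6: m=13, q=25, a=1
  step 7: m=12, q=26, a=1
  step 8: m=14, q=23, a=1
  step 9: m=9, q=31, a=1
  step 10: m=22, q=10, a=5
  step 11: m=28, q=1, a=56
a_11 = 2*a_0 = 56, so the period closes here.
sqrt(794) = [28; 5, 1, 1, 1, 1, 1, 1, 1, 1, 5, 56]
Period length = 11

11


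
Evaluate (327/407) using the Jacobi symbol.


Compute (327/407) via quadratic reciprocity:
  reciprocity: (327/407) -> -(407/327)
  reduce: (80/327)
  pull out 2: (2/327) = +1  (since 327 mod 8 = 7)
  pull out 2: (2/327) = +1  (since 327 mod 8 = 7)
  pull out 2: (2/327) = +1  (since 327 mod 8 = 7)
  pull out 2: (2/327) = +1  (since 327 mod 8 = 7)
  reciprocity: (5/327) -> +(327/5)
  reduce: (2/5)
  pull out 2: (2/5) = -1  (since 5 mod 8 = 5)
  (1/5) = 1
Product of signs = 1

1


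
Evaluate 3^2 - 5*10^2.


x^2 - d*y^2
= 3^2 - 5*10^2
= 9 - 500
= -491

-491


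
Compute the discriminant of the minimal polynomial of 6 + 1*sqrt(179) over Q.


The element 6 + 1*sqrt(179) has minimal polynomial:
x^2 - 12*x - 143
Discriminant = (-12)^2 - 4*(-143)
= 144 + 572
= 716

716


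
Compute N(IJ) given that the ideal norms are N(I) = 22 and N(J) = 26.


N(IJ) = N(I) * N(J)
= 22 * 26
= 572

572


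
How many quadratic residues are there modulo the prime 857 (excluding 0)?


For prime p, the number of non-zero quadratic residues is (p-1)/2.
= (857-1)/2
= 428

428


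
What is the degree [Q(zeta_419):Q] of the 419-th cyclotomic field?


The degree equals Euler's totient phi(419).
419 = 419
phi(419) = 418

418


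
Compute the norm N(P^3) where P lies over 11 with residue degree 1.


N(P^a) = p^(a*f)
= 11^(3*1)
= 11^3
= 1331

1331


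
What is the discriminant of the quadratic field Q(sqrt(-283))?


For K = Q(sqrt(d)) with d squarefree: disc(K) = d if d = 1 mod 4, and disc(K) = 4d if d = 2 or 3 mod 4.
Here d = -283, and d mod 4 = 1.
d = 1 mod 4 (O_K = Z[(1+sqrt(d))/2]), so disc(K) = d = -283

-283


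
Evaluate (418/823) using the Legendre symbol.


p = 823 is prime, so compute (418/823) with the reciprocity algorithm (Jacobi-symbol steps: pull out 2s via (2/n), flip via reciprocity, reduce):
  pull out 2: (2/823) = +1  (since 823 mod 8 = 7)
  reciprocity: (209/823) -> +(823/209)
  reduce: (196/209)
  pull out 2: (2/209) = +1  (since 209 mod 8 = 1)
  pull out 2: (2/209) = +1  (since 209 mod 8 = 1)
  reciprocity: (49/209) -> +(209/49)
  reduce: (13/49)
  reciprocity: (13/49) -> +(49/13)
  reduce: (10/13)
  pull out 2: (2/13) = -1  (since 13 mod 8 = 5)
  reciprocity: (5/13) -> +(13/5)
  reduce: (3/5)
  reciprocity: (3/5) -> +(5/3)
  reduce: (2/3)
  pull out 2: (2/3) = -1  (since 3 mod 8 = 3)
  (1/3) = 1
Product of signs = 1
(418/823) = 1

1


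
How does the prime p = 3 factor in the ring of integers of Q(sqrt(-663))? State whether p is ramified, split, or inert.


K = Q(sqrt(-663)). Since d mod 4 = 1, disc(K) = -663.
Check p | disc: -663 mod 3 = 0.
p divides disc, so p ramifies: (p) = P^2 with e=2, f=1, g=1.
Therefore p is ramified.

ramified


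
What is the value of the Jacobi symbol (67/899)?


Compute (67/899) via quadratic reciprocity:
  reciprocity: (67/899) -> -(899/67)
  reduce: (28/67)
  pull out 2: (2/67) = -1  (since 67 mod 8 = 3)
  pull out 2: (2/67) = -1  (since 67 mod 8 = 3)
  reciprocity: (7/67) -> -(67/7)
  reduce: (4/7)
  pull out 2: (2/7) = +1  (since 7 mod 8 = 7)
  pull out 2: (2/7) = +1  (since 7 mod 8 = 7)
  (1/7) = 1
Product of signs = 1

1


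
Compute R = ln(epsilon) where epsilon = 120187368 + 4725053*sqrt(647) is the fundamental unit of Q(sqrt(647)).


epsilon = 120187368 + 4725053*sqrt(647)
= 2.4037e+08
R = ln(2.4037e+08)
= 19.2977

19.2977


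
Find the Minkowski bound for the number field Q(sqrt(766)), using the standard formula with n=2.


d = 766, d mod 4 = 2, so disc(K) = 4d = 3064; |disc(K)| = 3064
Real quadratic field, so n = 2, s = r2 = 0, r1 = 2
M = (n!/n^n) * (4/pi)^s * sqrt(|disc(K)|) = (2!/2^2) * (4/pi)^0 * sqrt(3064)
= 0.5 * 1.000000 * 55.353410
= 27.6767

27.6767


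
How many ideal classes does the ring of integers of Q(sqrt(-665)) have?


K = Q(sqrt(-665)). d mod 4 = 3, so D = disc(K) = 4d = -2660
h(K) equals the number of primitive reduced positive-definite forms (a, b, c) = a*x^2 + b*x*y + c*y^2 with b^2 - 4ac = D,
where reduced means |b| <= a <= c, with b >= 0 whenever |b| = a or a = c, and primitive means gcd(a, b, c) = 1.
Reduced forces 3a^2 <= |D| = 2660, so 1 <= a <= 29; b must have the parity of D, and c = (b^2 - D)/(4a) must be an integer >= a.
Enumerate a = 1..29, b in [-a, a]:
  a=1: (1, 0, 665)  [1]
  a=2: (2, 2, 333)  [1]
  a=3: (3, -2, 222), (3, 2, 222)  [2]
  a=4: none
  a=5: (5, 0, 133)  [1]
  a=6: (6, -2, 111), (6, 2, 111)  [2]
  a=7: (7, 0, 95)  [1]
  a=8: none
  a=9: (9, -2, 74), (9, 2, 74)  [2]
  a=10: (10, 10, 69)  [1]
  a=11..13: none
  a=14: (14, 14, 51)  [1]
  a=15: (15, -10, 46), (15, 10, 46)  [2]
  a=16: none
  a=17: (17, -14, 42), (17, 14, 42)  [2]
  a=18: (18, -2, 37), (18, 2, 37)  [2]
  a=19: (19, 0, 35)  [1]
  a=20: none
  a=21: (21, -14, 34), (21, 14, 34)  [2]
  a=22: none
  a=23: (23, -10, 30), (23, 10, 30)  [2]
  a=24..26: none
  a=27: (27, 16, 27)  [1]
  a=28..29: none
Total reduced forms: 1 + 1 + 2 + 1 + 2 + 1 + 2 + 1 + 1 + 2 + 2 + 2 + 1 + 2 + 2 + 1 = 24
h = 24

24


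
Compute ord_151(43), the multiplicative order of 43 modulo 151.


We want ord_151(43), the smallest k >= 1 with 43^k = 1 mod 151.
n = 151 = 151, phi(151) = 150; the order divides phi(n).
Divisors of 150: 1, 2, 3, 5, 6, 10, 15, 25, 30, 50, 75, 150
Repeated squaring mod 151: 43^1 = 43, 43^2 = 37, 43^4 = 10, 43^8 = 100, 43^16 = 34, 43^32 = 99, 43^64 = 137, 43^128 = 45
Test divisors in increasing order:
  k=1: 43^1 = 43 mod 151
  k=2: 43^2 = 37 mod 151
  k=3: 43^3 = 37 * 43 = 81 mod 151
  k=5: 43^5 = 10 * 43 = 128 mod 151
  k=6: 43^6 = 10 * 37 = 68 mod 151
  k=10: 43^10 = 100 * 37 = 76 mod 151
  k=15: 43^15 = 100 * 10 * 37 * 43 = 64 mod 151
  k=25: 43^25 = 34 * 100 * 43 = 32 mod 151
  k=30: 43^30 = 34 * 100 * 10 * 37 = 19 mod 151
  k=50: 43^50 = 99 * 34 * 37 = 118 mod 151
  k=75: 43^75 = 137 * 100 * 37 * 43 = 1 mod 151  <- first divisor giving 1
Order = 75

75


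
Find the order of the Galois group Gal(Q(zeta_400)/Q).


|Gal(Q(zeta_400)/Q)| = phi(400)
= 160

160


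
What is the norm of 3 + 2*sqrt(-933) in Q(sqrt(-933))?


N(a + b*sqrt(d)) = a^2 - d*b^2
= (3)^2 - (-933)*(2)^2
= 9 + 3732
= 3741

3741


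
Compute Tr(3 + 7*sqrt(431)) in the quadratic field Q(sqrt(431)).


Tr(a + b*sqrt(d)) = (a + b*sqrt(d)) + (a - b*sqrt(d)) = 2a
= 2 * (3)
= 6

6


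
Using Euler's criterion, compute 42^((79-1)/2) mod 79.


p = 79 is prime and the exponent is (p-1)/2 = 39, so by Euler's criterion 42^39 = (42/79) = +1 or -1 mod 79.
Compute by square-and-multiply:
  39 = 32 + 4 + 2 + 1 (binary 100111)
  Repeated squaring mod 79: 42^1 = 42, 42^2 = 26, 42^4 = 44, 42^8 = 40, 42^16 = 20, 42^32 = 5
  42^39 = 42^32 * 42^4 * 42^2 * 42^1 = 5 * 44 * 26 * 42 mod 79
    5 * 44 = 220 = 62 mod 79
    62 * 26 = 1612 = 32 mod 79
    32 * 42 = 1344 = 1 mod 79
  42^39 = 1 mod 79
Result 1: 42 is a quadratic residue mod 79.
42^39 mod 79 = 1

1


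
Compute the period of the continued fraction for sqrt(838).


Run the CF algorithm for sqrt(838).
a_0 = floor(sqrt(838)) = 28; set m_0=0, q_0=1.
Recurrence: m' = q*a - m,  q' = (d - m'^2)/q,  a' = floor((a_0 + m')/q').
  step 1: m=28, q=54, a=1
  step 2: m=26, q=3, a=18
  step 3: m=28, q=18, a=3
  step 4: m=26, q=9, a=6
  step 5: m=28, q=6, a=9
  step 6: m=26, q=27, a=2
  step 7: m=28, q=2, a=28
  step 8: m=28, q=27, a=2
  step 9: m=26, q=6, a=9
  step 10: m=28, q=9, a=6
  step 11: m=26, q=18, a=3
  step 12: m=28, q=3, a=18
  step 13: m=26, q=54, a=1
  step 14: m=28, q=1, a=56
a_14 = 2*a_0 = 56, so the period closes here.
sqrt(838) = [28; 1, 18, 3, 6, 9, 2, 28, 2, 9, 6, 3, 18, 1, 56]
Period length = 14

14


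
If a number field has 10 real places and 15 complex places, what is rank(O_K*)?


By Dirichlet's unit theorem:
rank = r1 + r2 - 1
= 10 + 15 - 1
= 24

24


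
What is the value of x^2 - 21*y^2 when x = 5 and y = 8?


x^2 - d*y^2
= 5^2 - 21*8^2
= 25 - 1344
= -1319

-1319


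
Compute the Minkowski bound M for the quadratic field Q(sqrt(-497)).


d = -497, d mod 4 = 3, so disc(K) = 4d = -1988; |disc(K)| = 1988
Imaginary quadratic field, so n = 2, s = r2 = 1, r1 = 0
M = (n!/n^n) * (4/pi)^s * sqrt(|disc(K)|) = (2!/2^2) * (4/pi)^1 * sqrt(1988)
= 0.5 * 1.273240 * 44.586994
= 28.3850

28.3850


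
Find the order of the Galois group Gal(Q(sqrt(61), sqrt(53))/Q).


The 2 square roots of distinct primes are multiplicatively independent over Q,
so [K:Q] = 2^2 and Gal(K/Q) is isomorphic to (Z/2Z)^2.
|Gal| = 2^2 = 4

4


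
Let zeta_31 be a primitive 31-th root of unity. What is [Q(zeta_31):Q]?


The degree equals Euler's totient phi(31).
31 = 31
phi(31) = 30

30


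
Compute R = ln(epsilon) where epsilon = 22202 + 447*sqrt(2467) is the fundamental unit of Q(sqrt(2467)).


epsilon = 22202 + 447*sqrt(2467)
= 44404.0000
R = ln(44404.0000)
= 10.7011

10.7011


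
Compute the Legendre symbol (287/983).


p = 983 is prime, so compute (287/983) with the reciprocity algorithm (Jacobi-symbol steps: pull out 2s via (2/n), flip via reciprocity, reduce):
  reciprocity: (287/983) -> -(983/287)
  reduce: (122/287)
  pull out 2: (2/287) = +1  (since 287 mod 8 = 7)
  reciprocity: (61/287) -> +(287/61)
  reduce: (43/61)
  reciprocity: (43/61) -> +(61/43)
  reduce: (18/43)
  pull out 2: (2/43) = -1  (since 43 mod 8 = 3)
  reciprocity: (9/43) -> +(43/9)
  reduce: (7/9)
  reciprocity: (7/9) -> +(9/7)
  reduce: (2/7)
  pull out 2: (2/7) = +1  (since 7 mod 8 = 7)
  (1/7) = 1
Product of signs = 1
(287/983) = 1

1


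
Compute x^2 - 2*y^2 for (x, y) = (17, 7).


x^2 - d*y^2
= 17^2 - 2*7^2
= 289 - 98
= 191

191


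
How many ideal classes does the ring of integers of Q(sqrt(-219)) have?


K = Q(sqrt(-219)). d mod 4 = 1, so D = disc(K) = d = -219
h(K) equals the number of primitive reduced positive-definite forms (a, b, c) = a*x^2 + b*x*y + c*y^2 with b^2 - 4ac = D,
where reduced means |b| <= a <= c, with b >= 0 whenever |b| = a or a = c, and primitive means gcd(a, b, c) = 1.
Reduced forces 3a^2 <= |D| = 219, so 1 <= a <= 8; b must have the parity of D, and c = (b^2 - D)/(4a) must be an integer >= a.
Enumerate a = 1..8, b in [-a, a]:
  a=1: (1, 1, 55)  [1]
  a=2: none
  a=3: (3, 3, 19)  [1]
  a=4: none
  a=5: (5, -1, 11), (5, 1, 11)  [2]
  a=6..8: none
Total reduced forms: 1 + 1 + 2 = 4
h = 4

4


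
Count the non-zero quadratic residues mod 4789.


For prime p, the number of non-zero quadratic residues is (p-1)/2.
= (4789-1)/2
= 2394

2394


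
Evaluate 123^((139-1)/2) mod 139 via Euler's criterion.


p = 139 is prime and the exponent is (p-1)/2 = 69, so by Euler's criterion 123^69 = (123/139) = +1 or -1 mod 139.
Compute by square-and-multiply:
  69 = 64 + 4 + 1 (binary 1000101)
  Repeated squaring mod 139: 123^1 = 123, 123^2 = 117, 123^4 = 67, 123^8 = 41, 123^16 = 13, 123^32 = 30, 123^64 = 66
  123^69 = 123^64 * 123^4 * 123^1 = 66 * 67 * 123 mod 139
    66 * 67 = 4422 = 113 mod 139
    113 * 123 = 13899 = 138 mod 139
  123^69 = 138 mod 139
Result 138 = p - 1 = -1 mod 139: 123 is a quadratic non-residue mod 139. As a residue in [0, p-1] the value is 138.
123^69 mod 139 = 138

138


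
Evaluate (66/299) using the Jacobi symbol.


Compute (66/299) via quadratic reciprocity:
  pull out 2: (2/299) = -1  (since 299 mod 8 = 3)
  reciprocity: (33/299) -> +(299/33)
  reduce: (2/33)
  pull out 2: (2/33) = +1  (since 33 mod 8 = 1)
  (1/33) = 1
Product of signs = -1

-1


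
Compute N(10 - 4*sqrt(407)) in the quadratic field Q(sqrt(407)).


N(a + b*sqrt(d)) = a^2 - d*b^2
= (10)^2 - (407)*(-4)^2
= 100 - 6512
= -6412

-6412


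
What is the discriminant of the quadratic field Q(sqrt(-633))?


For K = Q(sqrt(d)) with d squarefree: disc(K) = d if d = 1 mod 4, and disc(K) = 4d if d = 2 or 3 mod 4.
Here d = -633, and d mod 4 = 3.
d = 3 mod 4, not 1 (O_K = Z[sqrt(d)]), so disc(K) = 4d = 4 * (-633) = -2532

-2532


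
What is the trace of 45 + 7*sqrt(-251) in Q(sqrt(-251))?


Tr(a + b*sqrt(d)) = (a + b*sqrt(d)) + (a - b*sqrt(d)) = 2a
= 2 * (45)
= 90

90


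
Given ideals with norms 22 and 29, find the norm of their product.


N(IJ) = N(I) * N(J)
= 22 * 29
= 638

638


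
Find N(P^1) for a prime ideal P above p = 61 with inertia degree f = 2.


N(P^a) = p^(a*f)
= 61^(1*2)
= 61^2
= 3721

3721


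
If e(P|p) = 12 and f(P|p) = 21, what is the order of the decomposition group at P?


|D_P| = e * f
= 12 * 21
= 252

252


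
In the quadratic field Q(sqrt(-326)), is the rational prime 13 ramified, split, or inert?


K = Q(sqrt(-326)). Since d mod 4 = 2, disc(K) = -1304.
Check p | disc: -1304 mod 13 = 9.
p does not divide disc. Compute Legendre symbol (d/p):
12^((13-1)/2) mod 13 = 1
(d/p) = 1, so p splits: (p) = P*P' with e=1, f=1, g=2.
Therefore p is split.

split


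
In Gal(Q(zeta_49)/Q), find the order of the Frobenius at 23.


The Frobenius at p in Gal(Q(zeta_n)/Q) = (Z/nZ)* is the class of p, so its order is ord_49(23), the smallest k >= 1 with 23^k = 1 mod 49.
n = 49 = 7^2, phi(49) = 42; the order divides phi(n).
Divisors of 42: 1, 2, 3, 6, 7, 14, 21, 42
Repeated squaring mod 49: 23^1 = 23, 23^2 = 39, 23^4 = 2, 23^8 = 4, 23^16 = 16, 23^32 = 11
Test divisors in increasing order:
  k=1: 23^1 = 23 mod 49
  k=2: 23^2 = 39 mod 49
  k=3: 23^3 = 39 * 23 = 15 mod 49
  k=6: 23^6 = 2 * 39 = 29 mod 49
  k=7: 23^7 = 2 * 39 * 23 = 30 mod 49
  k=14: 23^14 = 4 * 2 * 39 = 18 mod 49
  k=21: 23^21 = 16 * 2 * 23 = 1 mod 49  <- first divisor giving 1
Order = 21

21


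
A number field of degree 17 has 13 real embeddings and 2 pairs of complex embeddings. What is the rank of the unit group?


By Dirichlet's unit theorem:
rank = r1 + r2 - 1
= 13 + 2 - 1
= 14

14


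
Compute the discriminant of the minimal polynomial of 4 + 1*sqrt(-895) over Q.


The element 4 + 1*sqrt(-895) has minimal polynomial:
x^2 - 8*x + 911
Discriminant = (-8)^2 - 4*(911)
= 64 - 3644
= -3580

-3580


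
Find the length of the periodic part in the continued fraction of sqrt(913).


Run the CF algorithm for sqrt(913).
a_0 = floor(sqrt(913)) = 30; set m_0=0, q_0=1.
Recurrence: m' = q*a - m,  q' = (d - m'^2)/q,  a' = floor((a_0 + m')/q').
  step 1: m=30, q=13, a=4
  step 2: m=22, q=33, a=1
  step 3: m=11, q=24, a=1
  step 4: m=13, q=31, a=1
  step 5: m=18, q=19, a=2
  step 6: m=20, q=27, a=1
  step 7: m=7, q=32, a=1
  step 8: m=25, q=9, a=6
  step 9: m=29, q=8, a=7
  step 10: m=27, q=23, a=2
  step 11: m=19, q=24, a=2
  step 12: m=29, q=3, a=19
  step 13: m=28, q=43, a=1
  step 14: m=15, q=16, a=2
  step 15: m=17, q=39, a=1
  step 16: m=22, q=11, a=4
  step 17: m=22, q=39, a=1
  step 18: m=17, q=16, a=2
  step 19: m=15, q=43, a=1
  step 20: m=28, q=3, a=19
  step 21: m=29, q=24, a=2
  step 22: m=19, q=23, a=2
  step 23: m=27, q=8, a=7
  step 24: m=29, q=9, a=6
  step 25: m=25, q=32, a=1
  step 26: m=7, q=27, a=1
  step 27: m=20, q=19, a=2
  step 28: m=18, q=31, a=1
  step 29: m=13, q=24, a=1
  step 30: m=11, q=33, a=1
  step 31: m=22, q=13, a=4
  step 32: m=30, q=1, a=60
a_32 = 2*a_0 = 60, so the period closes here.
sqrt(913) = [30; 4, 1, 1, 1, 2, 1, 1, 6, 7, 2, 2, 19, 1, 2, 1, 4, 1, 2, 1, 19, 2, 2, 7, 6, 1, 1, 2, 1, 1, 1, 4, 60]
Period length = 32

32


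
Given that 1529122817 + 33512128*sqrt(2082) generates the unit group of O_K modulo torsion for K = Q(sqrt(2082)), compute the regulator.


epsilon = 1529122817 + 33512128*sqrt(2082)
= 3.0582e+09
R = ln(3.0582e+09)
= 21.8411

21.8411


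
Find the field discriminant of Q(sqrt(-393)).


For K = Q(sqrt(d)) with d squarefree: disc(K) = d if d = 1 mod 4, and disc(K) = 4d if d = 2 or 3 mod 4.
Here d = -393, and d mod 4 = 3.
d = 3 mod 4, not 1 (O_K = Z[sqrt(d)]), so disc(K) = 4d = 4 * (-393) = -1572

-1572


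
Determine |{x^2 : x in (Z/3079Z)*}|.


For prime p, the number of non-zero quadratic residues is (p-1)/2.
= (3079-1)/2
= 1539

1539


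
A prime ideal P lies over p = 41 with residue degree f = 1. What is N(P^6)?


N(P^a) = p^(a*f)
= 41^(6*1)
= 41^6
= 4750104241

4750104241


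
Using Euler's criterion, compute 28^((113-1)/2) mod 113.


p = 113 is prime and the exponent is (p-1)/2 = 56, so by Euler's criterion 28^56 = (28/113) = +1 or -1 mod 113.
Compute by square-and-multiply:
  56 = 32 + 16 + 8 (binary 111000)
  Repeated squaring mod 113: 28^1 = 28, 28^2 = 106, 28^4 = 49, 28^8 = 28, 28^16 = 106, 28^32 = 49
  28^56 = 28^32 * 28^16 * 28^8 = 49 * 106 * 28 mod 113
    49 * 106 = 5194 = 109 mod 113
    109 * 28 = 3052 = 1 mod 113
  28^56 = 1 mod 113
Result 1: 28 is a quadratic residue mod 113.
28^56 mod 113 = 1

1


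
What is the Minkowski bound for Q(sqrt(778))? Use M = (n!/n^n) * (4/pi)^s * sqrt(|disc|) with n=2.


d = 778, d mod 4 = 2, so disc(K) = 4d = 3112; |disc(K)| = 3112
Real quadratic field, so n = 2, s = r2 = 0, r1 = 2
M = (n!/n^n) * (4/pi)^s * sqrt(|disc(K)|) = (2!/2^2) * (4/pi)^0 * sqrt(3112)
= 0.5 * 1.000000 * 55.785303
= 27.8927

27.8927


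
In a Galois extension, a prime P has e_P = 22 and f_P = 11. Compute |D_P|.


|D_P| = e * f
= 22 * 11
= 242

242


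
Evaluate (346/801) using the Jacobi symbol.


Compute (346/801) via quadratic reciprocity:
  pull out 2: (2/801) = +1  (since 801 mod 8 = 1)
  reciprocity: (173/801) -> +(801/173)
  reduce: (109/173)
  reciprocity: (109/173) -> +(173/109)
  reduce: (64/109)
  pull out 2: (2/109) = -1  (since 109 mod 8 = 5)
  pull out 2: (2/109) = -1  (since 109 mod 8 = 5)
  pull out 2: (2/109) = -1  (since 109 mod 8 = 5)
  pull out 2: (2/109) = -1  (since 109 mod 8 = 5)
  pull out 2: (2/109) = -1  (since 109 mod 8 = 5)
  pull out 2: (2/109) = -1  (since 109 mod 8 = 5)
  (1/109) = 1
Product of signs = 1

1


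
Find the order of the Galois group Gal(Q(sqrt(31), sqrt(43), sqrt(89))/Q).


The 3 square roots of distinct primes are multiplicatively independent over Q,
so [K:Q] = 2^3 and Gal(K/Q) is isomorphic to (Z/2Z)^3.
|Gal| = 2^3 = 8

8


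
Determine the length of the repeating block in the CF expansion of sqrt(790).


Run the CF algorithm for sqrt(790).
a_0 = floor(sqrt(790)) = 28; set m_0=0, q_0=1.
Recurrence: m' = q*a - m,  q' = (d - m'^2)/q,  a' = floor((a_0 + m')/q').
  step 1: m=28, q=6, a=9
  step 2: m=26, q=19, a=2
  step 3: m=12, q=34, a=1
  step 4: m=22, q=9, a=5
  step 5: m=23, q=29, a=1
  step 6: m=6, q=26, a=1
  step 7: m=20, q=15, a=3
  step 8: m=25, q=11, a=4
  step 9: m=19, q=39, a=1
  step 10: m=20, q=10, a=4
  step 11: m=20, q=39, a=1
  step 12: m=19, q=11, a=4
  step 13: m=25, q=15, a=3
  step 14: m=20, q=26, a=1
  step 15: m=6, q=29, a=1
  step 16: m=23, q=9, a=5
  step 17: m=22, q=34, a=1
  step 18: m=12, q=19, a=2
  step 19: m=26, q=6, a=9
  step 20: m=28, q=1, a=56
a_20 = 2*a_0 = 56, so the period closes here.
sqrt(790) = [28; 9, 2, 1, 5, 1, 1, 3, 4, 1, 4, 1, 4, 3, 1, 1, 5, 1, 2, 9, 56]
Period length = 20

20


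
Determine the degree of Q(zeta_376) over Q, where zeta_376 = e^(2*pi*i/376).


The degree equals Euler's totient phi(376).
376 = 2^3 * 47
phi(376) = 184

184


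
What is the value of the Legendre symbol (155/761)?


p = 761 is prime, so compute (155/761) with the reciprocity algorithm (Jacobi-symbol steps: pull out 2s via (2/n), flip via reciprocity, reduce):
  reciprocity: (155/761) -> +(761/155)
  reduce: (141/155)
  reciprocity: (141/155) -> +(155/141)
  reduce: (14/141)
  pull out 2: (2/141) = -1  (since 141 mod 8 = 5)
  reciprocity: (7/141) -> +(141/7)
  reduce: (1/7)
  (1/7) = 1
Product of signs = -1
(155/761) = -1

-1


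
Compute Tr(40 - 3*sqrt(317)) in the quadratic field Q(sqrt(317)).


Tr(a + b*sqrt(d)) = (a + b*sqrt(d)) + (a - b*sqrt(d)) = 2a
= 2 * (40)
= 80

80


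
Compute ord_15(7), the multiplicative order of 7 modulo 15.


We want ord_15(7), the smallest k >= 1 with 7^k = 1 mod 15.
n = 15 = 3 * 5, phi(15) = 8; the order divides phi(n).
Divisors of 8: 1, 2, 4, 8
Repeated squaring mod 15: 7^1 = 7, 7^2 = 4, 7^4 = 1, 7^8 = 1
Test divisors in increasing order:
  k=1: 7^1 = 7 mod 15
  k=2: 7^2 = 4 mod 15
  k=4: 7^4 = 1 mod 15  <- first divisor giving 1
Order = 4

4


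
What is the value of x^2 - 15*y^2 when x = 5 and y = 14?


x^2 - d*y^2
= 5^2 - 15*14^2
= 25 - 2940
= -2915

-2915


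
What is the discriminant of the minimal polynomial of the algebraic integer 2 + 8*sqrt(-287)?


The element 2 + 8*sqrt(-287) has minimal polynomial:
x^2 - 4*x + 18372
Discriminant = (-4)^2 - 4*(18372)
= 16 - 73488
= -73472

-73472


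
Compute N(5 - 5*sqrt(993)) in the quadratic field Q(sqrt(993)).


N(a + b*sqrt(d)) = a^2 - d*b^2
= (5)^2 - (993)*(-5)^2
= 25 - 24825
= -24800

-24800


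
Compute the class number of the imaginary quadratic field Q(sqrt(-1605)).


K = Q(sqrt(-1605)). d mod 4 = 3, so D = disc(K) = 4d = -6420
h(K) equals the number of primitive reduced positive-definite forms (a, b, c) = a*x^2 + b*x*y + c*y^2 with b^2 - 4ac = D,
where reduced means |b| <= a <= c, with b >= 0 whenever |b| = a or a = c, and primitive means gcd(a, b, c) = 1.
Reduced forces 3a^2 <= |D| = 6420, so 1 <= a <= 46; b must have the parity of D, and c = (b^2 - D)/(4a) must be an integer >= a.
Enumerate a = 1..46, b in [-a, a]:
  a=1: (1, 0, 1605)  [1]
  a=2: (2, 2, 803)  [1]
  a=3: (3, 0, 535)  [1]
  a=4: none
  a=5: (5, 0, 321)  [1]
  a=6: (6, 6, 269)  [1]
  a=7..9: none
  a=10: (10, 10, 163)  [1]
  a=11: (11, -2, 146), (11, 2, 146)  [2]
  a=12..14: none
  a=15: (15, 0, 107)  [1]
  a=16..21: none
  a=22: (22, -2, 73), (22, 2, 73)  [2]
  a=23..29: none
  a=30: (30, 30, 61)  [1]
  a=31: (31, -20, 55), (31, 20, 55)  [2]
  a=32: none
  a=33: (33, -24, 53), (33, 24, 53)  [2]
  a=34..46: none
Total reduced forms: 1 + 1 + 1 + 1 + 1 + 1 + 2 + 1 + 2 + 1 + 2 + 2 = 16
h = 16

16


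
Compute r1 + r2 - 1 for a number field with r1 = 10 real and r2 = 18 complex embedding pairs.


By Dirichlet's unit theorem:
rank = r1 + r2 - 1
= 10 + 18 - 1
= 27

27


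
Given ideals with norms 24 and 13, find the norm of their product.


N(IJ) = N(I) * N(J)
= 24 * 13
= 312

312


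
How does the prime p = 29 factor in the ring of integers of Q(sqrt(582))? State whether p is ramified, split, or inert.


K = Q(sqrt(582)). Since d mod 4 = 2, disc(K) = 2328.
Check p | disc: 2328 mod 29 = 8.
p does not divide disc. Compute Legendre symbol (d/p):
2^((29-1)/2) mod 29 = -1
(d/p) = -1, so p is inert: (p) stays prime with e=1, f=2, g=1.
Therefore p is inert.

inert


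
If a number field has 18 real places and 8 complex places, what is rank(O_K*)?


By Dirichlet's unit theorem:
rank = r1 + r2 - 1
= 18 + 8 - 1
= 25

25


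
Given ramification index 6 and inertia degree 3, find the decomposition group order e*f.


|D_P| = e * f
= 6 * 3
= 18

18


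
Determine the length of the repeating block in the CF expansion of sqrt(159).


Run the CF algorithm for sqrt(159).
a_0 = floor(sqrt(159)) = 12; set m_0=0, q_0=1.
Recurrence: m' = q*a - m,  q' = (d - m'^2)/q,  a' = floor((a_0 + m')/q').
  step 1: m=12, q=15, a=1
  step 2: m=3, q=10, a=1
  step 3: m=7, q=11, a=1
  step 4: m=4, q=13, a=1
  step 5: m=9, q=6, a=3
  step 6: m=9, q=13, a=1
  step 7: m=4, q=11, a=1
  step 8: m=7, q=10, a=1
  step 9: m=3, q=15, a=1
  step 10: m=12, q=1, a=24
a_10 = 2*a_0 = 24, so the period closes here.
sqrt(159) = [12; 1, 1, 1, 1, 3, 1, 1, 1, 1, 24]
Period length = 10

10


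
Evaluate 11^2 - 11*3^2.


x^2 - d*y^2
= 11^2 - 11*3^2
= 121 - 99
= 22

22


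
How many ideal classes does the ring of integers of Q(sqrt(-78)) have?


K = Q(sqrt(-78)). d mod 4 = 2, so D = disc(K) = 4d = -312
h(K) equals the number of primitive reduced positive-definite forms (a, b, c) = a*x^2 + b*x*y + c*y^2 with b^2 - 4ac = D,
where reduced means |b| <= a <= c, with b >= 0 whenever |b| = a or a = c, and primitive means gcd(a, b, c) = 1.
Reduced forces 3a^2 <= |D| = 312, so 1 <= a <= 10; b must have the parity of D, and c = (b^2 - D)/(4a) must be an integer >= a.
Enumerate a = 1..10, b in [-a, a]:
  a=1: (1, 0, 78)  [1]
  a=2: (2, 0, 39)  [1]
  a=3: (3, 0, 26)  [1]
  a=4..5: none
  a=6: (6, 0, 13)  [1]
  a=7..10: none
Total reduced forms: 1 + 1 + 1 + 1 = 4
h = 4

4


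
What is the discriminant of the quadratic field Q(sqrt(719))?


For K = Q(sqrt(d)) with d squarefree: disc(K) = d if d = 1 mod 4, and disc(K) = 4d if d = 2 or 3 mod 4.
Here d = 719, and d mod 4 = 3.
d = 3 mod 4, not 1 (O_K = Z[sqrt(d)]), so disc(K) = 4d = 4 * (719) = 2876

2876


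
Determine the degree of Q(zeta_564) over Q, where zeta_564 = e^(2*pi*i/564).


The degree equals Euler's totient phi(564).
564 = 2^2 * 3 * 47
phi(564) = 184

184


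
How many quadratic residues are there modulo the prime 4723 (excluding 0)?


For prime p, the number of non-zero quadratic residues is (p-1)/2.
= (4723-1)/2
= 2361

2361


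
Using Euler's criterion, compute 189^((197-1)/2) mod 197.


p = 197 is prime and the exponent is (p-1)/2 = 98, so by Euler's criterion 189^98 = (189/197) = +1 or -1 mod 197.
Compute by square-and-multiply:
  98 = 64 + 32 + 2 (binary 1100010)
  Repeated squaring mod 197: 189^1 = 189, 189^2 = 64, 189^4 = 156, 189^8 = 105, 189^16 = 190, 189^32 = 49, 189^64 = 37
  189^98 = 189^64 * 189^32 * 189^2 = 37 * 49 * 64 mod 197
    37 * 49 = 1813 = 40 mod 197
    40 * 64 = 2560 = 196 mod 197
  189^98 = 196 mod 197
Result 196 = p - 1 = -1 mod 197: 189 is a quadratic non-residue mod 197. As a residue in [0, p-1] the value is 196.
189^98 mod 197 = 196

196


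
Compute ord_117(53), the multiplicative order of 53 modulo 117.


We want ord_117(53), the smallest k >= 1 with 53^k = 1 mod 117.
n = 117 = 3^2 * 13, phi(117) = 72; the order divides phi(n).
Divisors of 72: 1, 2, 3, 4, 6, 8, 9, 12, 18, 24, 36, 72
Repeated squaring mod 117: 53^1 = 53, 53^2 = 1, 53^4 = 1, 53^8 = 1, 53^16 = 1, 53^32 = 1, 53^64 = 1
Test divisors in increasing order:
  k=1: 53^1 = 53 mod 117
  k=2: 53^2 = 1 mod 117  <- first divisor giving 1
Order = 2

2
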